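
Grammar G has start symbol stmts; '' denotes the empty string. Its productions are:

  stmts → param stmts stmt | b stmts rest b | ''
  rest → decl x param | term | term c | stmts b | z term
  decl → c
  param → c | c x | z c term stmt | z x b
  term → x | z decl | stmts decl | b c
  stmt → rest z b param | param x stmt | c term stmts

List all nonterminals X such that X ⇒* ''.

Directly nullable (have an ''-production): stmts.
No other nonterminal has a production whose RHS symbols are all nullable.

{ stmts }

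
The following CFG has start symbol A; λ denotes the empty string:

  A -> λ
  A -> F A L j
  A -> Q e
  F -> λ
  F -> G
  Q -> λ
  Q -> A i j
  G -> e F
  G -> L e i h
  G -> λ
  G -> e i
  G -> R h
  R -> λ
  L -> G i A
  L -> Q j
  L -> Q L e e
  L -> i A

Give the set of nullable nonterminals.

{ A, F, G, Q, R }

Directly nullable (have an λ-production): A, F, Q, G, R.
No other nonterminal has a production whose RHS symbols are all nullable.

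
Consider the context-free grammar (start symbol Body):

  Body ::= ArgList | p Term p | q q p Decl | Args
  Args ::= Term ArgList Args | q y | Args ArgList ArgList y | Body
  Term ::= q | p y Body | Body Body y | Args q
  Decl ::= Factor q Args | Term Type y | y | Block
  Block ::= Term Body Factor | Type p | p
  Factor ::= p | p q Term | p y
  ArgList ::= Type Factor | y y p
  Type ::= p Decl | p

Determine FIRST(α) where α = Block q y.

Add FIRST(Block) = { p, q, y }; Block is not nullable, stop.

{ p, q, y }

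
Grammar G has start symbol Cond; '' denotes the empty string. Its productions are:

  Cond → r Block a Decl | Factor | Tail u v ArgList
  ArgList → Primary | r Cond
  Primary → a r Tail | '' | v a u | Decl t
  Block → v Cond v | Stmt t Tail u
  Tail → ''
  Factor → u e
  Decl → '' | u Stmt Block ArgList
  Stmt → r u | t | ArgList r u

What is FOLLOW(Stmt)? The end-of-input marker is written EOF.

{ a, r, t, u, v }

In Block → Stmt t Tail u: add FIRST(t Tail u) = { t }.
In Decl → u Stmt Block ArgList: add FIRST(Block ArgList) = { a, r, t, u, v }.
Union: FOLLOW(Stmt) = { a, r, t, u, v }.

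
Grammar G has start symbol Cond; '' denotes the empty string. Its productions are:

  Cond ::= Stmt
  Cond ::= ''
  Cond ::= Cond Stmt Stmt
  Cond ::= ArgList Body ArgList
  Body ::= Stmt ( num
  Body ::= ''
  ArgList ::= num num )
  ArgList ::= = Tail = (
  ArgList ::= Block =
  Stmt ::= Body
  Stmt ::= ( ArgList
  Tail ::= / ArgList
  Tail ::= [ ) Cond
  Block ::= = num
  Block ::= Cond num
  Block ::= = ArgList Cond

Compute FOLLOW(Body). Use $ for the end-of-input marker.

In Cond ::= ArgList Body ArgList: add FIRST(ArgList) = { (, =, num }.
In Stmt ::= Body: Body is at the end, add FOLLOW(Stmt) = { $, (, =, num }.
Union: FOLLOW(Body) = { $, (, =, num }.

{ $, (, =, num }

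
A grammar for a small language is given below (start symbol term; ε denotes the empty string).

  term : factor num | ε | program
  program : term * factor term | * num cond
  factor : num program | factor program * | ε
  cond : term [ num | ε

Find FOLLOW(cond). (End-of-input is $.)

In program : * num cond: cond is at the end, add FOLLOW(program) = { $, *, [, num }.
Union: FOLLOW(cond) = { $, *, [, num }.

{ $, *, [, num }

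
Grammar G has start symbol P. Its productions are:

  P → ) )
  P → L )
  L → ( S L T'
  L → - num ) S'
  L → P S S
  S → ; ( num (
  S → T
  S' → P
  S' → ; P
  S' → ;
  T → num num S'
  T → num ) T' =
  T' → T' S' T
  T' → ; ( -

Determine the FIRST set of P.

P → ) ) contributes {)}.
From P → L ): add FIRST(L) = { (, ), - }.
Union: FIRST(P) = { (, ), - }.

{ (, ), - }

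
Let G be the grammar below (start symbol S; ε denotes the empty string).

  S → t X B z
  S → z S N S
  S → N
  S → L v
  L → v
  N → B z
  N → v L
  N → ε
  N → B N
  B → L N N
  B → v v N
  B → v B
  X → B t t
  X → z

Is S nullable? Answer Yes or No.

Yes

S → N and each of N is nullable, so S ⇒* ε.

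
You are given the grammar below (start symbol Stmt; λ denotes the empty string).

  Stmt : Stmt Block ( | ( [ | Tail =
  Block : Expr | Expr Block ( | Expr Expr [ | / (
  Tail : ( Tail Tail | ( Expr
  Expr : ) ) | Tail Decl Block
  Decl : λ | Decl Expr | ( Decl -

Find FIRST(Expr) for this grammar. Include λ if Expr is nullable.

Expr : ) ) contributes {)}.
From Expr : Tail Decl Block: add FIRST(Tail) = { ( }.
Union: FIRST(Expr) = { (, ) }.

{ (, ) }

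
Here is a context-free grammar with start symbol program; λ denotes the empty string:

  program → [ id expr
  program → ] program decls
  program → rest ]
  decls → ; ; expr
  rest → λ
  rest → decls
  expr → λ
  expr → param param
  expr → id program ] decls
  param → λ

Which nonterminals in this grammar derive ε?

{ expr, param, rest }

Directly nullable (have an λ-production): rest, expr, param.
No other nonterminal has a production whose RHS symbols are all nullable.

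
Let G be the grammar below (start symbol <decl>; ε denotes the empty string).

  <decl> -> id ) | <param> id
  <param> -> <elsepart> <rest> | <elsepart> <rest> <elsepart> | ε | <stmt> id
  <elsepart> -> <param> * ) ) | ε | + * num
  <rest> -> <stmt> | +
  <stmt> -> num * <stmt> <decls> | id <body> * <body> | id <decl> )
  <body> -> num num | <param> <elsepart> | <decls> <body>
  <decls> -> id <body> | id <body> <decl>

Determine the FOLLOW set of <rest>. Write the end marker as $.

{ *, +, id, num }

In <param> -> <elsepart> <rest>: <rest> is at the end, add FOLLOW(<param>) = { *, +, id, num }.
In <param> -> <elsepart> <rest> <elsepart>: add FIRST(<elsepart>)\{ε} = { *, +, id, num }.
  Since <elsepart> is nullable, also add FOLLOW(<param>) = { *, +, id, num }.
Union: FOLLOW(<rest>) = { *, +, id, num }.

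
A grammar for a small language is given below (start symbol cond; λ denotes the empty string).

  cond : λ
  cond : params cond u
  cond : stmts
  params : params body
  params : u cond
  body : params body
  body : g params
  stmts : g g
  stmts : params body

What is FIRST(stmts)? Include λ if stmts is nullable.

{ g, u }

stmts : g g contributes {g}.
From stmts : params body: add FIRST(params) = { u }.
Union: FIRST(stmts) = { g, u }.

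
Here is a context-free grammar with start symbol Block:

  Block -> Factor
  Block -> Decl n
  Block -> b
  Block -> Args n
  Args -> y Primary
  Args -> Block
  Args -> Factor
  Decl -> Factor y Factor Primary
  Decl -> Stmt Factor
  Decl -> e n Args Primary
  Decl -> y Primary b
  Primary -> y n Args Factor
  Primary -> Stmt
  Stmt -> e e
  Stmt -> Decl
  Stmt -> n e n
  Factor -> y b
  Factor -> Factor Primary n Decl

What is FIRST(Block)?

{ b, e, n, y }

From Block -> Factor: add FIRST(Factor) = { y }.
From Block -> Decl n: add FIRST(Decl) = { e, n, y }.
Block -> b contributes {b}.
From Block -> Args n: add FIRST(Args) = { b, e, n, y }.
Union: FIRST(Block) = { b, e, n, y }.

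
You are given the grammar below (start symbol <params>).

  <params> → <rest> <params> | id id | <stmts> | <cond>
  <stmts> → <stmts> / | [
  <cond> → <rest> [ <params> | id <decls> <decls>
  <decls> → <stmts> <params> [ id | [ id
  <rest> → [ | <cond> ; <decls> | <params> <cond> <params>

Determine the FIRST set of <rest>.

{ [, id }

<rest> → [ contributes {[}.
From <rest> → <cond> ; <decls>: add FIRST(<cond>) = { [, id }.
From <rest> → <params> <cond> <params>: add FIRST(<params>) = { [, id }.
Union: FIRST(<rest>) = { [, id }.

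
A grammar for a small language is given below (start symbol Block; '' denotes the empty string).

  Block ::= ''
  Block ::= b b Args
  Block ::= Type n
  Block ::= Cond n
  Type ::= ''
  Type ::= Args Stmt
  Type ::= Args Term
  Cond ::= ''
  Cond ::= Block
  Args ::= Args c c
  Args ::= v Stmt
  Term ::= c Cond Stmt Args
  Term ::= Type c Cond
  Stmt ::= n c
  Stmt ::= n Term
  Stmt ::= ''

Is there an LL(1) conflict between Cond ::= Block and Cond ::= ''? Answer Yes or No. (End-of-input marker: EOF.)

Yes

FIRST(Block) = { b, n, v, '' } and FIRST('') = { '' }.
Both alternatives are nullable, violating the LL(1) condition.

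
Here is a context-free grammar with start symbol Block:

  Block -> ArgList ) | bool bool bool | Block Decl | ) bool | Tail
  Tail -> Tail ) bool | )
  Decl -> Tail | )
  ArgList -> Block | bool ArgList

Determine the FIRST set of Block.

From Block -> ArgList ): add FIRST(ArgList) = { ), bool }.
Block -> bool bool bool contributes {bool}.
From Block -> Block Decl: add FIRST(Block) = { ), bool }.
Block -> ) bool contributes {)}.
From Block -> Tail: add FIRST(Tail) = { ) }.
Union: FIRST(Block) = { ), bool }.

{ ), bool }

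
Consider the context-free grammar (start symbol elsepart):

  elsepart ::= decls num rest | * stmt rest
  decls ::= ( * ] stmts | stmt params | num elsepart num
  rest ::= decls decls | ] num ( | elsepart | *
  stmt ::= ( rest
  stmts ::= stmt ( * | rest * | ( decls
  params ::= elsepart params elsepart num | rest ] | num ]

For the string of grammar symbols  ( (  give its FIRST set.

{ ( }

( is a terminal; add {(} and stop.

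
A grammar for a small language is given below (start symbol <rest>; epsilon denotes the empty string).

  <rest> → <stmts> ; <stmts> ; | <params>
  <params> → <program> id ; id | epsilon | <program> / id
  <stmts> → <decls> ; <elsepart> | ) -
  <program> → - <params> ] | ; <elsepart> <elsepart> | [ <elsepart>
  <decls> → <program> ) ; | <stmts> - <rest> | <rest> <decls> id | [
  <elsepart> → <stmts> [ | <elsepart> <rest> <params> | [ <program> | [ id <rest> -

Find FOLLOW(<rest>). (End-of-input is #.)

{ #, ), -, /, ;, [, id }

<rest> is the start symbol, so # ∈ FOLLOW(<rest>).
In <decls> → <stmts> - <rest>: <rest> is at the end, add FOLLOW(<decls>) = { ;, id }.
In <decls> → <rest> <decls> id: add FIRST(<decls> id) = { ), -, ;, [ }.
In <elsepart> → <elsepart> <rest> <params>: add FIRST(<params>)\{epsilon} = { -, ;, [ }.
  Since <params> is nullable, also add FOLLOW(<elsepart>) = { ), -, /, ;, [, id }.
In <elsepart> → [ id <rest> -: add FIRST(-) = { - }.
Union: FOLLOW(<rest>) = { #, ), -, /, ;, [, id }.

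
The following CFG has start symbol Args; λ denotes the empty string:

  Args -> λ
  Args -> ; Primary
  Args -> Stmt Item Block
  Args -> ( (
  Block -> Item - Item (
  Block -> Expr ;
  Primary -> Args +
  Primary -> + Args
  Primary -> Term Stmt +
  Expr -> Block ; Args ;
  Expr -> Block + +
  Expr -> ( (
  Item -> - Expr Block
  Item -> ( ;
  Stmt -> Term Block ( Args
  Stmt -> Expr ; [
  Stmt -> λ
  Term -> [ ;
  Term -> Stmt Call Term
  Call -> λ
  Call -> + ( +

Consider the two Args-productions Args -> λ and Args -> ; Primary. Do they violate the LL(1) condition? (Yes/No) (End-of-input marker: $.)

Yes

FIRST(λ) = { λ } and FIRST(; Primary) = { ; }.
The first alternative is nullable and FOLLOW(Args) = { $, (, +, -, ;, [ } shares ; with FIRST of the second — conflict.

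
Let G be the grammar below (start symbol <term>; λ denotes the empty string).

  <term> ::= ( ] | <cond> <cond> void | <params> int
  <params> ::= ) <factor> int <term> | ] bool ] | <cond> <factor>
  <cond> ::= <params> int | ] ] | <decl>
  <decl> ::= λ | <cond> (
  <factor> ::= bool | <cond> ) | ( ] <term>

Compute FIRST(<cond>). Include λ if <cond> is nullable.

{ (, ), ], bool, λ }

From <cond> ::= <params> int: add FIRST(<params>) = { (, ), ], bool }.
<cond> ::= ] ] contributes {]}.
From <cond> ::= <decl>: add FIRST(<decl>) = { (, ), ], bool, λ } (including λ since <decl> is nullable).
Union: FIRST(<cond>) = { (, ), ], bool, λ }.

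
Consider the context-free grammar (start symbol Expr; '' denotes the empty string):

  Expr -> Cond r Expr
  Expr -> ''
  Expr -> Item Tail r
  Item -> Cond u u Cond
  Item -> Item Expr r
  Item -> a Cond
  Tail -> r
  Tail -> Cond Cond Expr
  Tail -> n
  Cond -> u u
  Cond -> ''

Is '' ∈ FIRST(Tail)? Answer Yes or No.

Yes

Tail -> Cond Cond Expr and each of Cond, Cond, Expr is nullable, so Tail ⇒* ''.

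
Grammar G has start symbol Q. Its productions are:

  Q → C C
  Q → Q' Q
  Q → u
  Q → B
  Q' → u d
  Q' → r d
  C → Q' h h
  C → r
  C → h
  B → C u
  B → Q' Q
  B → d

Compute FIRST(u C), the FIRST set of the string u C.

u is a terminal; add {u} and stop.

{ u }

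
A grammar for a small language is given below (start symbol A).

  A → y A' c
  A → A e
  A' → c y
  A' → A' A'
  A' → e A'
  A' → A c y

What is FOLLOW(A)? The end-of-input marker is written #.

A is the start symbol, so # ∈ FOLLOW(A).
In A → A e: add FIRST(e) = { e }.
In A' → A c y: add FIRST(c y) = { c }.
Union: FOLLOW(A) = { #, c, e }.

{ #, c, e }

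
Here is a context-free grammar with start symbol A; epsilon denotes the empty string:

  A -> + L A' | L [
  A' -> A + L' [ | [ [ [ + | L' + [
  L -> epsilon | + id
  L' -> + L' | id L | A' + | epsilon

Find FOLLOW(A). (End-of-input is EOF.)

A is the start symbol, so EOF ∈ FOLLOW(A).
In A' -> A + L' [: add FIRST(+ L' [) = { + }.
Union: FOLLOW(A) = { EOF, + }.

{ EOF, + }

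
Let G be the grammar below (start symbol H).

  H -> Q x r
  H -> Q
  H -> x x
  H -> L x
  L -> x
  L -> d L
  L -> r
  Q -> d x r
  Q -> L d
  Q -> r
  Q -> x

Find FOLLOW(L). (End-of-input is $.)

In H -> L x: add FIRST(x) = { x }.
In L -> d L: L is at the end, add FOLLOW(L) = { d, x }.
In Q -> L d: add FIRST(d) = { d }.
Union: FOLLOW(L) = { d, x }.

{ d, x }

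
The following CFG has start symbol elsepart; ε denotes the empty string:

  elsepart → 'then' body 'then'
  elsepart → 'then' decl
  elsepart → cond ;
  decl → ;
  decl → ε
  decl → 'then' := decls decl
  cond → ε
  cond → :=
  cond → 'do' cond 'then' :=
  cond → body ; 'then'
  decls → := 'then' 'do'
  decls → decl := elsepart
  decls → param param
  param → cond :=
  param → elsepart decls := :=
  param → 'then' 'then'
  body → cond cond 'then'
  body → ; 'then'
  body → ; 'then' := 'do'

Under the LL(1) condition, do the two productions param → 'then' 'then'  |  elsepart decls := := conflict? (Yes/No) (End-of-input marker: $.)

Yes

FIRST('then' 'then') = { 'then' } and FIRST(elsepart decls := :=) = { 'do', 'then', :=, ; }.
Both contain 'then', so the two alternatives are not disjoint — LL(1) conflict.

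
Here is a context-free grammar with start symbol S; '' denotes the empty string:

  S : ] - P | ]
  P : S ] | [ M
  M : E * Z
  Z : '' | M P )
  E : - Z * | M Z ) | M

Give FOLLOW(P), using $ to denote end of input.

In S : ] - P: P is at the end, add FOLLOW(S) = { $, ] }.
In Z : M P ): add FIRST()) = { ) }.
Union: FOLLOW(P) = { $, ), ] }.

{ $, ), ] }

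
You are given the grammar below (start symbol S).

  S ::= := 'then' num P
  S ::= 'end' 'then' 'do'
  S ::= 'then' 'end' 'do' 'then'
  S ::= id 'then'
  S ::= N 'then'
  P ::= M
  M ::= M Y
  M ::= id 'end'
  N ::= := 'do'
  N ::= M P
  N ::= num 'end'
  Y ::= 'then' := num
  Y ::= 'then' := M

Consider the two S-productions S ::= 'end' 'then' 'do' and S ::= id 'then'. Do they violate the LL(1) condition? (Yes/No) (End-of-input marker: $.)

No

FIRST('end' 'then' 'do') = { 'end' } and FIRST(id 'then') = { id }.
The FIRST sets are disjoint and neither alternative is nullable — no conflict.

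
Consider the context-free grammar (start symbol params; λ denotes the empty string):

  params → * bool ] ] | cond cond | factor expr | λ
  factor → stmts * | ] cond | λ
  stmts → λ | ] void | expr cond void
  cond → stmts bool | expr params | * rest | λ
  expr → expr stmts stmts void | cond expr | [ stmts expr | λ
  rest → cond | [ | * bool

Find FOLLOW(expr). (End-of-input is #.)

{ #, *, [, ], bool, void }

In params → factor expr: expr is at the end, add FOLLOW(params) = { #, *, [, ], bool, void }.
In stmts → expr cond void: add FIRST(cond void) = { *, [, ], bool, void }.
In cond → expr params: add FIRST(params)\{λ} = { *, [, ], bool, void }.
  Since params is nullable, also add FOLLOW(cond) = { #, *, [, ], bool, void }.
In expr → expr stmts stmts void: add FIRST(stmts stmts void) = { *, [, ], bool, void }.
In expr → cond expr: expr is at the end, add FOLLOW(expr) = { #, *, [, ], bool, void }.
In expr → [ stmts expr: expr is at the end, add FOLLOW(expr) = { #, *, [, ], bool, void }.
Union: FOLLOW(expr) = { #, *, [, ], bool, void }.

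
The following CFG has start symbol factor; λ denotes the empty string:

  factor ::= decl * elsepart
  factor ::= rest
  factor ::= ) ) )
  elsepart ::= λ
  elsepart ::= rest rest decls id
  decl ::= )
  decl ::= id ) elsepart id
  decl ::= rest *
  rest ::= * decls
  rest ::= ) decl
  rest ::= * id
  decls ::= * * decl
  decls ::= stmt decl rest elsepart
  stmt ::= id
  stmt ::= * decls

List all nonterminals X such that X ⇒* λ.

Directly nullable (have an λ-production): elsepart.
No other nonterminal has a production whose RHS symbols are all nullable.

{ elsepart }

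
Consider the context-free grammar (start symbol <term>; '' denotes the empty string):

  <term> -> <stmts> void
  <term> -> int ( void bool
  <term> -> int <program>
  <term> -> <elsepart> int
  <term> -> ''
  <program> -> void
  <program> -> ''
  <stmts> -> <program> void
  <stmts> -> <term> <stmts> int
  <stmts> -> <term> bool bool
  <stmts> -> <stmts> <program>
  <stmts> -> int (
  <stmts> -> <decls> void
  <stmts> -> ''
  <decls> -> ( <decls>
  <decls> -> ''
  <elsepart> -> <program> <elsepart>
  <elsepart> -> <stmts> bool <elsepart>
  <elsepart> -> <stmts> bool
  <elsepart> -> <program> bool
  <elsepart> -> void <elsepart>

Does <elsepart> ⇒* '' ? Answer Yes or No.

No

Nullable nonterminals: <decls>, <program>, <stmts>, <term>.
No production of <elsepart> has an RHS whose symbols are all nullable, so <elsepart> is not nullable.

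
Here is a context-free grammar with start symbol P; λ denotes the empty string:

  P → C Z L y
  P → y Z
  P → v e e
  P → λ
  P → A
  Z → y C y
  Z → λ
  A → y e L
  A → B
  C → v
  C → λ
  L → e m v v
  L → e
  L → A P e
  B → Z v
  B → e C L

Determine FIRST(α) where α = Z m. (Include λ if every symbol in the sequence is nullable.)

Add FIRST(Z)\{λ} = { y }; Z is nullable, continue.
m is a terminal; add {m} and stop.

{ m, y }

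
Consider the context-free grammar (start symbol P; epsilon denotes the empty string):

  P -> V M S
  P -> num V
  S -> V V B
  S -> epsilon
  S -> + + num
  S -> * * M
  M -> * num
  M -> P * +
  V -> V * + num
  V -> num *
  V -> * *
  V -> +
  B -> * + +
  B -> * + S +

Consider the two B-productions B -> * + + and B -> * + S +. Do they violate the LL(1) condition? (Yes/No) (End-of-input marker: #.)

FIRST(* + +) = { * } and FIRST(* + S +) = { * }.
Both contain *, so the two alternatives are not disjoint — LL(1) conflict.

Yes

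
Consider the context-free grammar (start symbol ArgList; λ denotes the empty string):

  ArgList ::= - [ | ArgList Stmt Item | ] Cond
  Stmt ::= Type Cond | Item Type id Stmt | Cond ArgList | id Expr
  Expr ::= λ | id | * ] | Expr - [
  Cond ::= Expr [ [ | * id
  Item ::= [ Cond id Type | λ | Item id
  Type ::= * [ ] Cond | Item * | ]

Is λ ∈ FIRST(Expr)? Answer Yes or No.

Yes

Expr has an λ-production, so Expr ⇒ λ.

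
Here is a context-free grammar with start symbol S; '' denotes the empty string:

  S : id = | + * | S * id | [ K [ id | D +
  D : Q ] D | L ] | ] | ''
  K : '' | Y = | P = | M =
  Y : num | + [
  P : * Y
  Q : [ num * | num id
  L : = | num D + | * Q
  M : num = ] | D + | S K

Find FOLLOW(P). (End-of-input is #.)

In K : P =: add FIRST(=) = { = }.
Union: FOLLOW(P) = { = }.

{ = }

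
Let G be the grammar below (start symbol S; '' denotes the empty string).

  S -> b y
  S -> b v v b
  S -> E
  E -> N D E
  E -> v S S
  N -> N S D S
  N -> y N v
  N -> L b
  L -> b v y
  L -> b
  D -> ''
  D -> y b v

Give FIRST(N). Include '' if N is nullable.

From N -> N S D S: add FIRST(N) = { b, y }.
N -> y N v contributes {y}.
From N -> L b: add FIRST(L) = { b }.
Union: FIRST(N) = { b, y }.

{ b, y }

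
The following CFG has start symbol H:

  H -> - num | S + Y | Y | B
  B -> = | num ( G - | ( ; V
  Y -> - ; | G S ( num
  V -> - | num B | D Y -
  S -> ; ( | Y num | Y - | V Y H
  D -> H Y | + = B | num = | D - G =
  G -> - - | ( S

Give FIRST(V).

V -> - contributes {-}.
V -> num B contributes {num}.
From V -> D Y -: add FIRST(D) = { (, +, -, ;, =, num }.
Union: FIRST(V) = { (, +, -, ;, =, num }.

{ (, +, -, ;, =, num }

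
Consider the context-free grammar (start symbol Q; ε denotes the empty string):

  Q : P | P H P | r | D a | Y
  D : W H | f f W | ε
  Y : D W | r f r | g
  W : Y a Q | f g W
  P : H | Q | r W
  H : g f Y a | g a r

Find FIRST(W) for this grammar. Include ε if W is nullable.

From W : Y a Q: add FIRST(Y) = { f, g, r }.
W : f g W contributes {f}.
Union: FIRST(W) = { f, g, r }.

{ f, g, r }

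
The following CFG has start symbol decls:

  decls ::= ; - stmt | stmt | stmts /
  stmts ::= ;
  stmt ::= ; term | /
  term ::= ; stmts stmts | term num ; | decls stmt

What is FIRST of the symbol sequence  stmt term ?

{ /, ; }

Add FIRST(stmt) = { /, ; }; stmt is not nullable, stop.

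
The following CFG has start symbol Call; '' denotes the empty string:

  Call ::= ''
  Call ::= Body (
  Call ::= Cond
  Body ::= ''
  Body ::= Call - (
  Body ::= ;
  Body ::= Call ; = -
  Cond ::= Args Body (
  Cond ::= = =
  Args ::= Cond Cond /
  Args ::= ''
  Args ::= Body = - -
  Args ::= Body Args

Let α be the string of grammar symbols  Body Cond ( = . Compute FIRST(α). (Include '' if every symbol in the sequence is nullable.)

{ (, -, ;, = }

Add FIRST(Body)\{''} = { (, -, ;, = }; Body is nullable, continue.
Add FIRST(Cond) = { (, -, ;, = }; Cond is not nullable, stop.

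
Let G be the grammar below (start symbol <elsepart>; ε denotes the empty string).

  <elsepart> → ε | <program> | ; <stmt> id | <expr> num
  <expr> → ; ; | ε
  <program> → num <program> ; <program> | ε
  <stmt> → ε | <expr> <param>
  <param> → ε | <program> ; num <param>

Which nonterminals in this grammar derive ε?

Directly nullable (have an ε-production): <elsepart>, <expr>, <program>, <stmt>, <param>.

{ <elsepart>, <expr>, <param>, <program>, <stmt> }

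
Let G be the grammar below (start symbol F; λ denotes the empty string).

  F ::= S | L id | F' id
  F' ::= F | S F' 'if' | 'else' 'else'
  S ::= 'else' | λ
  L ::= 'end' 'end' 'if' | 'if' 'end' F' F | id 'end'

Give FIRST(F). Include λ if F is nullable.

{ 'else', 'end', 'if', id, λ }

From F ::= S: add FIRST(S) = { 'else', λ } (including λ since S is nullable).
From F ::= L id: add FIRST(L) = { 'end', 'if', id }.
From F ::= F' id: F' nullable, take FIRST(F') ∪ {id} = { 'else', 'end', 'if', id }.
Union: FIRST(F) = { 'else', 'end', 'if', id, λ }.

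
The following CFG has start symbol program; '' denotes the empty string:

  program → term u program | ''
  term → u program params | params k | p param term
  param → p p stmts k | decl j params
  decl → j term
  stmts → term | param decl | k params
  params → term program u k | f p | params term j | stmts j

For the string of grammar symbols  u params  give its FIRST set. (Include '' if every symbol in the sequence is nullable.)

u is a terminal; add {u} and stop.

{ u }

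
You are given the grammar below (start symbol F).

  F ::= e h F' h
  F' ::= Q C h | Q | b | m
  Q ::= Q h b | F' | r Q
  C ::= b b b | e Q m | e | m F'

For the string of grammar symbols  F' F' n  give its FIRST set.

Add FIRST(F') = { b, m, r }; F' is not nullable, stop.

{ b, m, r }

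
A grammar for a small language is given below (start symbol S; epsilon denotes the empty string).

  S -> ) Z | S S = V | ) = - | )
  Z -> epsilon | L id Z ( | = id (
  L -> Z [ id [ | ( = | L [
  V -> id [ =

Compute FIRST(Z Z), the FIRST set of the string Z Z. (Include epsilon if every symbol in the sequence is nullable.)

Add FIRST(Z)\{epsilon} = { (, =, [ }; Z is nullable, continue.
Add FIRST(Z)\{epsilon} = { (, =, [ }; Z is nullable, continue.
Every symbol is nullable, so include epsilon.

{ (, =, [, epsilon }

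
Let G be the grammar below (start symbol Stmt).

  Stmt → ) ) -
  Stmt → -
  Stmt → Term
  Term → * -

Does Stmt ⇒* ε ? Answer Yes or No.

No nonterminal in this grammar is nullable.
No production of Stmt has an RHS whose symbols are all nullable, so Stmt is not nullable.

No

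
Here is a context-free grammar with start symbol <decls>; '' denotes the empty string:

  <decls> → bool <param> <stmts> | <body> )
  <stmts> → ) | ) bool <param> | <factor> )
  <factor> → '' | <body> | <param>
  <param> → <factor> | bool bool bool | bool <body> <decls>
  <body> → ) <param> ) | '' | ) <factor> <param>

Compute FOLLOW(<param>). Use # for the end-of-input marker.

In <decls> → bool <param> <stmts>: add FIRST(<stmts>) = { ), bool }.
In <stmts> → ) bool <param>: <param> is at the end, add FOLLOW(<stmts>) = { #, ), bool }.
In <factor> → <param>: <param> is at the end, add FOLLOW(<factor>) = { #, ), bool }.
In <body> → ) <param> ): add FIRST()) = { ) }.
In <body> → ) <factor> <param>: <param> is at the end, add FOLLOW(<body>) = { #, ), bool }.
Union: FOLLOW(<param>) = { #, ), bool }.

{ #, ), bool }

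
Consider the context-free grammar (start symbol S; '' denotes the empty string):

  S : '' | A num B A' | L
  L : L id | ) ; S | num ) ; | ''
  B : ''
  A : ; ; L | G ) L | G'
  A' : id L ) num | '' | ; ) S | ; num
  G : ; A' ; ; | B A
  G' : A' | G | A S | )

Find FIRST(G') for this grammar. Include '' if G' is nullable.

{ ), ;, id, num, '' }

From G' : A': add FIRST(A') = { ;, id, '' } (including '' since A' is nullable).
From G' : G: add FIRST(G) = { ), ;, id, num, '' } (including '' since G is nullable).
From G' : A S: A, S nullable, take FIRST(A) ∪ FIRST(S) = { ), ;, id, num }; also '' since the whole RHS is nullable.
G' : ) contributes {)}.
Union: FIRST(G') = { ), ;, id, num, '' }.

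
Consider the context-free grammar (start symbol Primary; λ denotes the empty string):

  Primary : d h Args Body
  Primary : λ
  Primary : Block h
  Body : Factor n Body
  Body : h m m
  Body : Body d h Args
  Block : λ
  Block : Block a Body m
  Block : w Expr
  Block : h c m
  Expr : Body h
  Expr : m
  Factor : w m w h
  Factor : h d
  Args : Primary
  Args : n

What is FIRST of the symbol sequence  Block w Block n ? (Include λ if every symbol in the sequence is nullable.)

{ a, h, w }

Add FIRST(Block)\{λ} = { a, h, w }; Block is nullable, continue.
w is a terminal; add {w} and stop.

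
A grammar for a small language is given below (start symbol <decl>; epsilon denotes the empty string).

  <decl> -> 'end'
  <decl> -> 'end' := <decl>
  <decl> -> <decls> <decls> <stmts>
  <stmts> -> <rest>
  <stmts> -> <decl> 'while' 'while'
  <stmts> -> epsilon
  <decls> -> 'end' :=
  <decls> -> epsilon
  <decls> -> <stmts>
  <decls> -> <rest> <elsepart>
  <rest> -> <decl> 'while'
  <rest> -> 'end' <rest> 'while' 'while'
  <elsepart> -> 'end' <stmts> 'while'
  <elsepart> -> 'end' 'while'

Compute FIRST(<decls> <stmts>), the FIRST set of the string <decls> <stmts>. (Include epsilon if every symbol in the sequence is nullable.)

Add FIRST(<decls>)\{epsilon} = { 'end', 'while' }; <decls> is nullable, continue.
Add FIRST(<stmts>)\{epsilon} = { 'end', 'while' }; <stmts> is nullable, continue.
Every symbol is nullable, so include epsilon.

{ 'end', 'while', epsilon }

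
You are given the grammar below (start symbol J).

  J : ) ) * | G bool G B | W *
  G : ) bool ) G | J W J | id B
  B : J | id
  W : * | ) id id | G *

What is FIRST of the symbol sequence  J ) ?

Add FIRST(J) = { ), *, id }; J is not nullable, stop.

{ ), *, id }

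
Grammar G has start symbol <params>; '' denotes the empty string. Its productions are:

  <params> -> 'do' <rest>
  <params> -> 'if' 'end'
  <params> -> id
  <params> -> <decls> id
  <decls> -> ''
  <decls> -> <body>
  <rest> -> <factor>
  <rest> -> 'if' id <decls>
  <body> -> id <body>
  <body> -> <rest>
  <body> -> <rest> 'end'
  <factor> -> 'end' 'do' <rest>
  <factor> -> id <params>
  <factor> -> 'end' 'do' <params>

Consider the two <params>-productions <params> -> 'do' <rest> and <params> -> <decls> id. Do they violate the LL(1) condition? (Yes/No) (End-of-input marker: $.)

No

FIRST('do' <rest>) = { 'do' } and FIRST(<decls> id) = { 'end', 'if', id }.
The FIRST sets are disjoint and neither alternative is nullable — no conflict.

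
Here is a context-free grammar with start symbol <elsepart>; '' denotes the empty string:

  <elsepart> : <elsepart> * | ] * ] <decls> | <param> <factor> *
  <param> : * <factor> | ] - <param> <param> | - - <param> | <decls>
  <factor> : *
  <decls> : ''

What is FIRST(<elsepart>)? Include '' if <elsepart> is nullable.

{ *, -, ] }

From <elsepart> : <elsepart> *: add FIRST(<elsepart>) = { *, -, ] }.
<elsepart> : ] * ] <decls> contributes {]}.
From <elsepart> : <param> <factor> *: <param> nullable, take FIRST(<param>) ∪ FIRST(<factor>) = { *, -, ] }.
Union: FIRST(<elsepart>) = { *, -, ] }.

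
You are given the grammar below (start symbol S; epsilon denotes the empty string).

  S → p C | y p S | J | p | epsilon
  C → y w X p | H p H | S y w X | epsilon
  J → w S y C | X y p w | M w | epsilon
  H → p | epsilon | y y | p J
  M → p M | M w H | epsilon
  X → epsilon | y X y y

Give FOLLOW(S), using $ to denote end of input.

S is the start symbol, so $ ∈ FOLLOW(S).
In S → y p S: S is at the end, add FOLLOW(S) = { $, y }.
In C → S y w X: add FIRST(y w X) = { y }.
In J → w S y C: add FIRST(y C) = { y }.
Union: FOLLOW(S) = { $, y }.

{ $, y }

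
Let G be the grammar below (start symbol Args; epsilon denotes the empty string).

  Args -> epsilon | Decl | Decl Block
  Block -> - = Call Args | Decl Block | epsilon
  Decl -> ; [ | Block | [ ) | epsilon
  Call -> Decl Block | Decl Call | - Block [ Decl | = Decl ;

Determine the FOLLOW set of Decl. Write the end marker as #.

In Args -> Decl: Decl is at the end, add FOLLOW(Args) = { #, -, ;, =, [ }.
In Args -> Decl Block: add FIRST(Block)\{epsilon} = { -, ;, [ }.
  Since Block is nullable, also add FOLLOW(Args) = { #, -, ;, =, [ }.
In Block -> Decl Block: add FIRST(Block)\{epsilon} = { -, ;, [ }.
  Since Block is nullable, also add FOLLOW(Block) = { #, -, ;, =, [ }.
In Call -> Decl Block: add FIRST(Block)\{epsilon} = { -, ;, [ }.
  Since Block is nullable, also add FOLLOW(Call) = { #, -, ;, =, [ }.
In Call -> Decl Call: add FIRST(Call)\{epsilon} = { -, ;, =, [ }.
  Since Call is nullable, also add FOLLOW(Call) = { #, -, ;, =, [ }.
In Call -> - Block [ Decl: Decl is at the end, add FOLLOW(Call) = { #, -, ;, =, [ }.
In Call -> = Decl ;: add FIRST(;) = { ; }.
Union: FOLLOW(Decl) = { #, -, ;, =, [ }.

{ #, -, ;, =, [ }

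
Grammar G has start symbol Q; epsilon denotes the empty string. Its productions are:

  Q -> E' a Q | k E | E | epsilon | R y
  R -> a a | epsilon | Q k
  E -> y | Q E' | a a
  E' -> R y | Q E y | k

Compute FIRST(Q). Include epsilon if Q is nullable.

From Q -> E' a Q: add FIRST(E') = { a, k, y }.
Q -> k E contributes {k}.
From Q -> E: add FIRST(E) = { a, k, y }.
Q -> epsilon contributes epsilon.
From Q -> R y: R nullable, take FIRST(R) ∪ {y} = { a, k, y }.
Union: FIRST(Q) = { a, k, y, epsilon }.

{ a, k, y, epsilon }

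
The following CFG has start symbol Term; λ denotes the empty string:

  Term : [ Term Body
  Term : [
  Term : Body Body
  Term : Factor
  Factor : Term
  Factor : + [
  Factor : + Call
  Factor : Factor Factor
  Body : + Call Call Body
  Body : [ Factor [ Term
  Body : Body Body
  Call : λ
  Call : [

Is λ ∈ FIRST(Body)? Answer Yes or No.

Nullable nonterminals: Call.
No production of Body has an RHS whose symbols are all nullable, so Body is not nullable.

No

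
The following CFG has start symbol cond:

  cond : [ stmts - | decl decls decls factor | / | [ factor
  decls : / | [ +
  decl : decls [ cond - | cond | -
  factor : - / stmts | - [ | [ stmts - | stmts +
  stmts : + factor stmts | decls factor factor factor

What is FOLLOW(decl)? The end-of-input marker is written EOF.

{ /, [ }

In cond : decl decls decls factor: add FIRST(decls decls factor) = { /, [ }.
Union: FOLLOW(decl) = { /, [ }.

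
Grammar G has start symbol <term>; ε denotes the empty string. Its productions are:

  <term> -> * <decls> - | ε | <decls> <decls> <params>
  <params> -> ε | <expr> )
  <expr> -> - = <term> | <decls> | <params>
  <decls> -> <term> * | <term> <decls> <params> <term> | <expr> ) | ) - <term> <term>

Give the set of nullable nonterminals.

{ <expr>, <params>, <term> }

Directly nullable (have an ε-production): <term>, <params>.
<expr> -> <params> with every symbol nullable, so <expr> is nullable.
No other nonterminal has a production whose RHS symbols are all nullable.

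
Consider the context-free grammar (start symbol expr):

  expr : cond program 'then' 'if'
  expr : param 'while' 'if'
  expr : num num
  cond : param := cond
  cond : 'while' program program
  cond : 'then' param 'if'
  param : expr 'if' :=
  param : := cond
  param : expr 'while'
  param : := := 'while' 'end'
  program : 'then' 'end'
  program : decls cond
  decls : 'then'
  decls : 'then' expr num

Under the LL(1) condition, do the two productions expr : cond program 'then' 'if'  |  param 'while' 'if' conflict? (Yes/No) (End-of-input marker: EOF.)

Yes

FIRST(cond program 'then' 'if') = { 'then', 'while', :=, num } and FIRST(param 'while' 'if') = { 'then', 'while', :=, num }.
Both contain 'then', so the two alternatives are not disjoint — LL(1) conflict.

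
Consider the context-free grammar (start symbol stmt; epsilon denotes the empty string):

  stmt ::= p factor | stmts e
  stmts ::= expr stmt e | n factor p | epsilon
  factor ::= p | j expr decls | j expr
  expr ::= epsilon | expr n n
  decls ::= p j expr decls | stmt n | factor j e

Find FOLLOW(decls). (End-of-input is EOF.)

In factor ::= j expr decls: decls is at the end, add FOLLOW(factor) = { EOF, e, j, n, p }.
In decls ::= p j expr decls: decls is at the end, add FOLLOW(decls) = { EOF, e, j, n, p }.
Union: FOLLOW(decls) = { EOF, e, j, n, p }.

{ EOF, e, j, n, p }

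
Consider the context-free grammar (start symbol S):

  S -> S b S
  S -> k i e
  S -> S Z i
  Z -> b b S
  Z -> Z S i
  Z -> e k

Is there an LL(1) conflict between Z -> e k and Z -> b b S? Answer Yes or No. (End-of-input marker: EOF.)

No

FIRST(e k) = { e } and FIRST(b b S) = { b }.
The FIRST sets are disjoint and neither alternative is nullable — no conflict.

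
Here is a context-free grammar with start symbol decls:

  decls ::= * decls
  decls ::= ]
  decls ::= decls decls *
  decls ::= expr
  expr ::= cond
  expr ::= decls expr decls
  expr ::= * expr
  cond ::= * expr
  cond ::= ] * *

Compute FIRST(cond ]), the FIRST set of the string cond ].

Add FIRST(cond) = { *, ] }; cond is not nullable, stop.

{ *, ] }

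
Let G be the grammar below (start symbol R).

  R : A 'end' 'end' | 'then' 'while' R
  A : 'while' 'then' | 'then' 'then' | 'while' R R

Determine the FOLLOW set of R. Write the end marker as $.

R is the start symbol, so $ ∈ FOLLOW(R).
In R : 'then' 'while' R: R is at the end, add FOLLOW(R) = { $, 'end', 'then', 'while' }.
In A : 'while' R R: add FIRST(R) = { 'then', 'while' }.
In A : 'while' R R: R is at the end, add FOLLOW(A) = { 'end' }.
Union: FOLLOW(R) = { $, 'end', 'then', 'while' }.

{ $, 'end', 'then', 'while' }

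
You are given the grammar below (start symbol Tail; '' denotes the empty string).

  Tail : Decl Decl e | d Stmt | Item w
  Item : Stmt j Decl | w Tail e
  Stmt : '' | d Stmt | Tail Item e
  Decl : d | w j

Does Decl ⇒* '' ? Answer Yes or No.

Nullable nonterminals: Stmt.
No production of Decl has an RHS whose symbols are all nullable, so Decl is not nullable.

No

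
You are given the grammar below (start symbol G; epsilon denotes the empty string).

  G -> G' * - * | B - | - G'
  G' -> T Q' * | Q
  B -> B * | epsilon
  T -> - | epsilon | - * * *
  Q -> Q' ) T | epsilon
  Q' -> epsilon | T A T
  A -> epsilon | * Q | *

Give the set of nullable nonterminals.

Directly nullable (have an epsilon-production): B, T, Q, Q', A.
G' -> Q with every symbol nullable, so G' is nullable.
No other nonterminal has a production whose RHS symbols are all nullable.

{ A, B, G', Q, Q', T }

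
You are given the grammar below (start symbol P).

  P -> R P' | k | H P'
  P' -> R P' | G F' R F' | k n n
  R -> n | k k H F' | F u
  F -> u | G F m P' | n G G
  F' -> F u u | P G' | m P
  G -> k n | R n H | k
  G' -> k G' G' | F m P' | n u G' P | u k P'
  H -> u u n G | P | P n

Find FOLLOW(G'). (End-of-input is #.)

In F' -> P G': G' is at the end, add FOLLOW(F') = { #, k, m, n, u }.
In G' -> k G' G': add FIRST(G') = { k, n, u }.
In G' -> k G' G': G' is at the end, add FOLLOW(G') = { #, k, m, n, u }.
In G' -> n u G' P: add FIRST(P) = { k, n, u }.
Union: FOLLOW(G') = { #, k, m, n, u }.

{ #, k, m, n, u }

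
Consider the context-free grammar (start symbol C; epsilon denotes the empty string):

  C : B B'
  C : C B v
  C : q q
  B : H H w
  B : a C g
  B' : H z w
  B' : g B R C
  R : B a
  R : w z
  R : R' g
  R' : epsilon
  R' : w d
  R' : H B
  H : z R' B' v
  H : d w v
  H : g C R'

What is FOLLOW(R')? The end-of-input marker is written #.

{ a, d, g, w, z }

In R : R' g: add FIRST(g) = { g }.
In H : z R' B' v: add FIRST(B' v) = { d, g, z }.
In H : g C R': R' is at the end, add FOLLOW(H) = { a, d, g, w, z }.
Union: FOLLOW(R') = { a, d, g, w, z }.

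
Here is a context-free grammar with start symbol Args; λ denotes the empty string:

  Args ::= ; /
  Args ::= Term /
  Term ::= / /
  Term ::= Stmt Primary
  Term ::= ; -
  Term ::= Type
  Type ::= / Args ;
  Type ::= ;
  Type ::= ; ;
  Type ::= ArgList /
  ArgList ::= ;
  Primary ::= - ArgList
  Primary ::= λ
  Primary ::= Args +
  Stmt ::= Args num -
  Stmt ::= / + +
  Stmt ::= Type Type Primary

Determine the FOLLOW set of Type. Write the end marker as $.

In Term ::= Type: Type is at the end, add FOLLOW(Term) = { / }.
In Stmt ::= Type Type Primary: add FIRST(Type Primary) = { /, ; }.
In Stmt ::= Type Type Primary: add FIRST(Primary)\{λ} = { -, /, ; }.
  Since Primary is nullable, also add FOLLOW(Stmt) = { -, /, ; }.
Union: FOLLOW(Type) = { -, /, ; }.

{ -, /, ; }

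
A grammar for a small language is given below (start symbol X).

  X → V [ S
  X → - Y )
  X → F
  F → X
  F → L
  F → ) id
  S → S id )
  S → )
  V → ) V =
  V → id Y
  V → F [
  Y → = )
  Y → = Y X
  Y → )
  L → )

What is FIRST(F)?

{ ), -, id }

From F → X: add FIRST(X) = { ), -, id }.
From F → L: add FIRST(L) = { ) }.
F → ) id contributes {)}.
Union: FIRST(F) = { ), -, id }.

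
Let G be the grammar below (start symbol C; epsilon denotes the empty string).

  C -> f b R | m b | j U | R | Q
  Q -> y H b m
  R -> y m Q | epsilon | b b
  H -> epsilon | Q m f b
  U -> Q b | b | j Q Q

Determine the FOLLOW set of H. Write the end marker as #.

{ b }

In Q -> y H b m: add FIRST(b m) = { b }.
Union: FOLLOW(H) = { b }.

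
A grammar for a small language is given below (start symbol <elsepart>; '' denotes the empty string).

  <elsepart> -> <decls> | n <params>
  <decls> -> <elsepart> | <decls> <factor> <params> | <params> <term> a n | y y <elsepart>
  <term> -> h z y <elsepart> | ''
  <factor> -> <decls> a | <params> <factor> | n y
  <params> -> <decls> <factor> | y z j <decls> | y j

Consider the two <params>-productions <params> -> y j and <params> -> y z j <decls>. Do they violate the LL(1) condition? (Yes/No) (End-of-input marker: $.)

Yes

FIRST(y j) = { y } and FIRST(y z j <decls>) = { y }.
Both contain y, so the two alternatives are not disjoint — LL(1) conflict.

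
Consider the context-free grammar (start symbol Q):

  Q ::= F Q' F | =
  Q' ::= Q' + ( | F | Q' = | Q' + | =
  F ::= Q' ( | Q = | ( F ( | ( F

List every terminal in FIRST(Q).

From Q ::= F Q' F: add FIRST(F) = { (, = }.
Q ::= = contributes {=}.
Union: FIRST(Q) = { (, = }.

{ (, = }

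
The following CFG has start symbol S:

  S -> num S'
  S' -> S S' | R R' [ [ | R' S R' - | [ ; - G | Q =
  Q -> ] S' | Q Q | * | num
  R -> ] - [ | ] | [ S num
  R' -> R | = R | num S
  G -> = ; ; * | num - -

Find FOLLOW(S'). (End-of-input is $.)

{ $, *, -, =, [, ], num }

In S -> num S': S' is at the end, add FOLLOW(S) = { $, *, -, =, [, ], num }.
In S' -> S S': S' is at the end, add FOLLOW(S') = { $, *, -, =, [, ], num }.
In Q -> ] S': S' is at the end, add FOLLOW(Q) = { *, =, ], num }.
Union: FOLLOW(S') = { $, *, -, =, [, ], num }.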